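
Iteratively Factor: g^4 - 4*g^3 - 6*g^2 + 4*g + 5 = (g + 1)*(g^3 - 5*g^2 - g + 5) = (g - 1)*(g + 1)*(g^2 - 4*g - 5) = (g - 5)*(g - 1)*(g + 1)*(g + 1)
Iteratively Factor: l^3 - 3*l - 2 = (l + 1)*(l^2 - l - 2) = (l + 1)^2*(l - 2)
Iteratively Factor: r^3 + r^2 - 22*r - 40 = (r + 4)*(r^2 - 3*r - 10) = (r + 2)*(r + 4)*(r - 5)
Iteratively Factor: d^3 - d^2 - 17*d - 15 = (d + 1)*(d^2 - 2*d - 15) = (d - 5)*(d + 1)*(d + 3)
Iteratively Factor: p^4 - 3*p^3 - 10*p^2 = (p + 2)*(p^3 - 5*p^2) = p*(p + 2)*(p^2 - 5*p) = p^2*(p + 2)*(p - 5)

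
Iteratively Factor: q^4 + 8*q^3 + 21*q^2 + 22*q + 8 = (q + 2)*(q^3 + 6*q^2 + 9*q + 4) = (q + 1)*(q + 2)*(q^2 + 5*q + 4) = (q + 1)*(q + 2)*(q + 4)*(q + 1)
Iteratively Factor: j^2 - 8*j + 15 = (j - 3)*(j - 5)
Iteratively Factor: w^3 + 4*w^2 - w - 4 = (w + 4)*(w^2 - 1) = (w + 1)*(w + 4)*(w - 1)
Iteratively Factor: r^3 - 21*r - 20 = (r - 5)*(r^2 + 5*r + 4) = (r - 5)*(r + 1)*(r + 4)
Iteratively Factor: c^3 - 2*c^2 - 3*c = (c - 3)*(c^2 + c) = c*(c - 3)*(c + 1)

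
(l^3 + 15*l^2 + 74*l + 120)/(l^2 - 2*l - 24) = (l^2 + 11*l + 30)/(l - 6)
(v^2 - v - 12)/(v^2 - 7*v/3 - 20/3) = 3*(v + 3)/(3*v + 5)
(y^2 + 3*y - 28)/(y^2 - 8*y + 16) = (y + 7)/(y - 4)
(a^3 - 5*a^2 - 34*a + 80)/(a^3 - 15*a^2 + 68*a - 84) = (a^2 - 3*a - 40)/(a^2 - 13*a + 42)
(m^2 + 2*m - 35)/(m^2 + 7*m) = (m - 5)/m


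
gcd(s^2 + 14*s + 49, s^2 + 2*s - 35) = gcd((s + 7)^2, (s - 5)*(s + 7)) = s + 7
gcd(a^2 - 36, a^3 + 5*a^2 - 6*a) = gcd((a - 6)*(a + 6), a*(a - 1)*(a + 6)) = a + 6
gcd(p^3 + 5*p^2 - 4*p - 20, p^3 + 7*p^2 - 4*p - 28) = p^2 - 4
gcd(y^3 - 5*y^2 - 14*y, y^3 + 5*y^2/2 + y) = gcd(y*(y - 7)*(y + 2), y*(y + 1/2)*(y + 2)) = y^2 + 2*y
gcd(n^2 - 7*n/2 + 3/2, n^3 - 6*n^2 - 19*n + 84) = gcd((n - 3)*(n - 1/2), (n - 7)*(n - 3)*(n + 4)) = n - 3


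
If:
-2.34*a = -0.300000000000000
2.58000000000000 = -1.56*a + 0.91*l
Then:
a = 0.13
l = 3.05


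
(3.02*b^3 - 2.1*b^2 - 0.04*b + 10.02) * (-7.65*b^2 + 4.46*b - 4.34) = -23.103*b^5 + 29.5342*b^4 - 22.1668*b^3 - 67.7174*b^2 + 44.8628*b - 43.4868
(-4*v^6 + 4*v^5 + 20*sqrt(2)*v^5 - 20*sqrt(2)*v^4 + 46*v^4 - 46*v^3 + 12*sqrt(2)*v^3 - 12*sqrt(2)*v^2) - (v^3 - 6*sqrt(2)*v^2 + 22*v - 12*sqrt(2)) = -4*v^6 + 4*v^5 + 20*sqrt(2)*v^5 - 20*sqrt(2)*v^4 + 46*v^4 - 47*v^3 + 12*sqrt(2)*v^3 - 6*sqrt(2)*v^2 - 22*v + 12*sqrt(2)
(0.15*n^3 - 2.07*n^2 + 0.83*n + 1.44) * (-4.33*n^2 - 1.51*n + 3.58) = -0.6495*n^5 + 8.7366*n^4 + 0.0687999999999995*n^3 - 14.8991*n^2 + 0.797*n + 5.1552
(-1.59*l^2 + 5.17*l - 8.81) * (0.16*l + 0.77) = -0.2544*l^3 - 0.3971*l^2 + 2.5713*l - 6.7837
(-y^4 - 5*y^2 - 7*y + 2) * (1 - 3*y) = 3*y^5 - y^4 + 15*y^3 + 16*y^2 - 13*y + 2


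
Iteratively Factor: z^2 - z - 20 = (z + 4)*(z - 5)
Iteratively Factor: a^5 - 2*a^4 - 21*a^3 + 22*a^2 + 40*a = (a - 2)*(a^4 - 21*a^2 - 20*a) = a*(a - 2)*(a^3 - 21*a - 20) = a*(a - 5)*(a - 2)*(a^2 + 5*a + 4) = a*(a - 5)*(a - 2)*(a + 1)*(a + 4)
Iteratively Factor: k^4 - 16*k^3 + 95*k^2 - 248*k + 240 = (k - 4)*(k^3 - 12*k^2 + 47*k - 60) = (k - 4)*(k - 3)*(k^2 - 9*k + 20) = (k - 4)^2*(k - 3)*(k - 5)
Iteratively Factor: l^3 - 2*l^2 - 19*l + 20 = (l - 5)*(l^2 + 3*l - 4) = (l - 5)*(l + 4)*(l - 1)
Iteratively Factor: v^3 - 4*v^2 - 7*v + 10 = (v - 1)*(v^2 - 3*v - 10) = (v - 1)*(v + 2)*(v - 5)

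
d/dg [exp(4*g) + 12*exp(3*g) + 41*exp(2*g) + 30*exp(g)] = (4*exp(3*g) + 36*exp(2*g) + 82*exp(g) + 30)*exp(g)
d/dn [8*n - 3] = 8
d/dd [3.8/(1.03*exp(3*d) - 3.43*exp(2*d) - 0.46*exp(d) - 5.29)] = (-11.742*exp(2*d) + 26.068*exp(d) + 1.748)*exp(d)/(-1.03*exp(3*d) + 3.43*exp(2*d) + 0.46*exp(d) + 5.29)^2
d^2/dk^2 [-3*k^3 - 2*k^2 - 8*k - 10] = -18*k - 4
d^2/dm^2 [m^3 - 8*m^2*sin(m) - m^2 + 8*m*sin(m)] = 8*m^2*sin(m) - 8*m*sin(m) - 32*m*cos(m) + 6*m + 16*sqrt(2)*cos(m + pi/4) - 2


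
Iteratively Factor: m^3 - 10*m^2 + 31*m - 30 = (m - 2)*(m^2 - 8*m + 15) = (m - 5)*(m - 2)*(m - 3)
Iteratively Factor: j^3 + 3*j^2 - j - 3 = (j + 3)*(j^2 - 1) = (j + 1)*(j + 3)*(j - 1)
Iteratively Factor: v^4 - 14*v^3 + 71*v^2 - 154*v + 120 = (v - 3)*(v^3 - 11*v^2 + 38*v - 40) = (v - 4)*(v - 3)*(v^2 - 7*v + 10) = (v - 4)*(v - 3)*(v - 2)*(v - 5)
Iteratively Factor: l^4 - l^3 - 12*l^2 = (l)*(l^3 - l^2 - 12*l) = l*(l + 3)*(l^2 - 4*l) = l*(l - 4)*(l + 3)*(l)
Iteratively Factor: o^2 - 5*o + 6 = (o - 2)*(o - 3)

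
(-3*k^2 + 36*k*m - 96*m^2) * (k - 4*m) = -3*k^3 + 48*k^2*m - 240*k*m^2 + 384*m^3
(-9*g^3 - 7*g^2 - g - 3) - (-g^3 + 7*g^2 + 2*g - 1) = -8*g^3 - 14*g^2 - 3*g - 2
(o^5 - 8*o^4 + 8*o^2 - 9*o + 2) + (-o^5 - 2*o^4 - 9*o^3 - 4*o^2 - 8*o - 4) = -10*o^4 - 9*o^3 + 4*o^2 - 17*o - 2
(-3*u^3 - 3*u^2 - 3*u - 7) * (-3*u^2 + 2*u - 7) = 9*u^5 + 3*u^4 + 24*u^3 + 36*u^2 + 7*u + 49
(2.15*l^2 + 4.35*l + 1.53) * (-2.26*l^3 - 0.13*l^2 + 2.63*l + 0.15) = -4.859*l^5 - 10.1105*l^4 + 1.6312*l^3 + 11.5641*l^2 + 4.6764*l + 0.2295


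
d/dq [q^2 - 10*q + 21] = 2*q - 10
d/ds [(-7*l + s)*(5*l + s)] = -2*l + 2*s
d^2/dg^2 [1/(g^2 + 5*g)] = 2*(-g*(g + 5) + (2*g + 5)^2)/(g^3*(g + 5)^3)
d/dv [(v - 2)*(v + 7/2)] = 2*v + 3/2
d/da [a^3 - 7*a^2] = a*(3*a - 14)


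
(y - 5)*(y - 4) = y^2 - 9*y + 20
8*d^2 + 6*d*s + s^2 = (2*d + s)*(4*d + s)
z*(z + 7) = z^2 + 7*z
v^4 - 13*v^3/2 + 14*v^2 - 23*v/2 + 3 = (v - 3)*(v - 2)*(v - 1)*(v - 1/2)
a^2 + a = a*(a + 1)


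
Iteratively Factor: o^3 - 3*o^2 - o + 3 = (o + 1)*(o^2 - 4*o + 3) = (o - 3)*(o + 1)*(o - 1)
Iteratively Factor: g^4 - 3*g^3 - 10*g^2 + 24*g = (g)*(g^3 - 3*g^2 - 10*g + 24) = g*(g + 3)*(g^2 - 6*g + 8) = g*(g - 2)*(g + 3)*(g - 4)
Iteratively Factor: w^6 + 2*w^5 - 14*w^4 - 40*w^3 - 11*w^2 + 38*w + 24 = (w + 3)*(w^5 - w^4 - 11*w^3 - 7*w^2 + 10*w + 8) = (w + 2)*(w + 3)*(w^4 - 3*w^3 - 5*w^2 + 3*w + 4) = (w + 1)*(w + 2)*(w + 3)*(w^3 - 4*w^2 - w + 4) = (w - 4)*(w + 1)*(w + 2)*(w + 3)*(w^2 - 1) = (w - 4)*(w + 1)^2*(w + 2)*(w + 3)*(w - 1)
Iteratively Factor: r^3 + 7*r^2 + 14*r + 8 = (r + 4)*(r^2 + 3*r + 2) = (r + 2)*(r + 4)*(r + 1)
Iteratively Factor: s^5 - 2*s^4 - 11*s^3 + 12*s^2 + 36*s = (s + 2)*(s^4 - 4*s^3 - 3*s^2 + 18*s) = (s - 3)*(s + 2)*(s^3 - s^2 - 6*s) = (s - 3)^2*(s + 2)*(s^2 + 2*s) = (s - 3)^2*(s + 2)^2*(s)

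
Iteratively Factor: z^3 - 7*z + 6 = (z - 1)*(z^2 + z - 6) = (z - 1)*(z + 3)*(z - 2)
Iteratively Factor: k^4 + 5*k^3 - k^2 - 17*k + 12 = (k - 1)*(k^3 + 6*k^2 + 5*k - 12) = (k - 1)^2*(k^2 + 7*k + 12) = (k - 1)^2*(k + 4)*(k + 3)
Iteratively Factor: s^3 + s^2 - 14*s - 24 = (s - 4)*(s^2 + 5*s + 6) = (s - 4)*(s + 3)*(s + 2)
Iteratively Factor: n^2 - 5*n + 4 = (n - 1)*(n - 4)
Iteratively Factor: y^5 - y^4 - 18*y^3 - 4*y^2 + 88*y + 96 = (y - 3)*(y^4 + 2*y^3 - 12*y^2 - 40*y - 32) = (y - 3)*(y + 2)*(y^3 - 12*y - 16) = (y - 3)*(y + 2)^2*(y^2 - 2*y - 8) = (y - 4)*(y - 3)*(y + 2)^2*(y + 2)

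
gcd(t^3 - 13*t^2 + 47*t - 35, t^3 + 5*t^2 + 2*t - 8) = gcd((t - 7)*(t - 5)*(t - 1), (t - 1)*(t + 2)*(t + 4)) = t - 1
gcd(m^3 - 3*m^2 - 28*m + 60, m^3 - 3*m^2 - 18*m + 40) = m - 2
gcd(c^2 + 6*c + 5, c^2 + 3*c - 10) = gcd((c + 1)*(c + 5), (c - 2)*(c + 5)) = c + 5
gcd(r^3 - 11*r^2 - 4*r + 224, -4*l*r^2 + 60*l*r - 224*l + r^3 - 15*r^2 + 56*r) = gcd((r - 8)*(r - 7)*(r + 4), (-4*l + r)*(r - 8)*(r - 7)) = r^2 - 15*r + 56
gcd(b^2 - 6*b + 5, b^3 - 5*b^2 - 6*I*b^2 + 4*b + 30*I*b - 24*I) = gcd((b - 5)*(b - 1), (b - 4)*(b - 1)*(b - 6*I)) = b - 1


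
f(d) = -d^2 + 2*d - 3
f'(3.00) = -4.00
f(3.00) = -6.00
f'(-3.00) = 8.00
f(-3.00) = -18.00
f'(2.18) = -2.36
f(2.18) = -3.39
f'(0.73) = 0.54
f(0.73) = -2.07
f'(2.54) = -3.08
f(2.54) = -4.37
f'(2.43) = -2.86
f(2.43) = -4.04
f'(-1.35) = 4.70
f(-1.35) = -7.52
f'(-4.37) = 10.74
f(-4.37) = -30.84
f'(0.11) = 1.78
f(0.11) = -2.79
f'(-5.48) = 12.96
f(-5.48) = -43.99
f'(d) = 2 - 2*d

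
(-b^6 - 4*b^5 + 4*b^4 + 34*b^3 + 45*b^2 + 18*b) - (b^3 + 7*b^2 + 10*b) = -b^6 - 4*b^5 + 4*b^4 + 33*b^3 + 38*b^2 + 8*b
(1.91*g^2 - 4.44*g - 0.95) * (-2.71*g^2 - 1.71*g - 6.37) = -5.1761*g^4 + 8.7663*g^3 - 1.9998*g^2 + 29.9073*g + 6.0515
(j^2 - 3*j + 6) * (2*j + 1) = 2*j^3 - 5*j^2 + 9*j + 6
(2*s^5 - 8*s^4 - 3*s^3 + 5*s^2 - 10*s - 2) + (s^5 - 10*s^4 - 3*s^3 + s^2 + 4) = 3*s^5 - 18*s^4 - 6*s^3 + 6*s^2 - 10*s + 2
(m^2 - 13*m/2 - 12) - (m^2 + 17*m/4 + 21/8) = -43*m/4 - 117/8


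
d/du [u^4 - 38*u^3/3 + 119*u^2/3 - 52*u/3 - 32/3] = 4*u^3 - 38*u^2 + 238*u/3 - 52/3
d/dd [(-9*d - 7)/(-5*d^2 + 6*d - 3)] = (-45*d^2 - 70*d + 69)/(25*d^4 - 60*d^3 + 66*d^2 - 36*d + 9)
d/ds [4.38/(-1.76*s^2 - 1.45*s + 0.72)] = (15.4176*s + 6.351)/(1.76*s^2 + 1.45*s - 0.72)^2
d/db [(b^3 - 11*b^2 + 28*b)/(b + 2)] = (2*b^3 - 5*b^2 - 44*b + 56)/(b^2 + 4*b + 4)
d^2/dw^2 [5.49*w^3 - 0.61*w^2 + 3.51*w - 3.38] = 32.94*w - 1.22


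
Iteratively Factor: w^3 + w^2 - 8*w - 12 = (w - 3)*(w^2 + 4*w + 4) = (w - 3)*(w + 2)*(w + 2)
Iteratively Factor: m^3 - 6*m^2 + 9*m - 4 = (m - 4)*(m^2 - 2*m + 1) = (m - 4)*(m - 1)*(m - 1)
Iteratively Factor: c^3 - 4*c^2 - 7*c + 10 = (c + 2)*(c^2 - 6*c + 5) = (c - 1)*(c + 2)*(c - 5)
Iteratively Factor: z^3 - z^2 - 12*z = (z - 4)*(z^2 + 3*z) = (z - 4)*(z + 3)*(z)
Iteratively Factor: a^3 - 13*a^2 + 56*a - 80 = (a - 4)*(a^2 - 9*a + 20) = (a - 5)*(a - 4)*(a - 4)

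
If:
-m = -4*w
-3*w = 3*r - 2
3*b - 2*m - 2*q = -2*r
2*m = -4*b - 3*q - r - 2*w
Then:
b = 12*w/17 - 16/51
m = 4*w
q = 10/51 - 67*w/17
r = 2/3 - w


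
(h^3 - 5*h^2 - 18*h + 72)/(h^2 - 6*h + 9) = (h^2 - 2*h - 24)/(h - 3)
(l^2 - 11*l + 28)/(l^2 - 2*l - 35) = (l - 4)/(l + 5)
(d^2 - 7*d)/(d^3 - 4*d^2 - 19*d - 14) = d/(d^2 + 3*d + 2)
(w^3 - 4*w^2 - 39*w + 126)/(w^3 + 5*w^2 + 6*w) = (w^3 - 4*w^2 - 39*w + 126)/(w*(w^2 + 5*w + 6))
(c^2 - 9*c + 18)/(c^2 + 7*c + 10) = (c^2 - 9*c + 18)/(c^2 + 7*c + 10)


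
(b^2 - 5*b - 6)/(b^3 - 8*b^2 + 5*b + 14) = (b - 6)/(b^2 - 9*b + 14)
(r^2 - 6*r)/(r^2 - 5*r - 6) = r/(r + 1)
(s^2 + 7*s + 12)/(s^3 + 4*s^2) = (s + 3)/s^2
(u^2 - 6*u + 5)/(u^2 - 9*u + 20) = (u - 1)/(u - 4)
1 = 1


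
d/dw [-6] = 0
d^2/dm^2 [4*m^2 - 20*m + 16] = 8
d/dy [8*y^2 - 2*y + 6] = 16*y - 2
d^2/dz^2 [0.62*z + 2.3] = 0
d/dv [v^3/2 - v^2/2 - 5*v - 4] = 3*v^2/2 - v - 5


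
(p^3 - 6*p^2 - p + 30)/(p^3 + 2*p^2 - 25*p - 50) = (p - 3)/(p + 5)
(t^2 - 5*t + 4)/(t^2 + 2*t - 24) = (t - 1)/(t + 6)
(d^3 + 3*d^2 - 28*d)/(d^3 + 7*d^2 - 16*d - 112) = d/(d + 4)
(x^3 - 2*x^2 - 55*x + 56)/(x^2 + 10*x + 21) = (x^2 - 9*x + 8)/(x + 3)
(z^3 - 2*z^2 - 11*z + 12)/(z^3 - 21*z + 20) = (z + 3)/(z + 5)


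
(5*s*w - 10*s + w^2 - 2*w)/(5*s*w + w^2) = (w - 2)/w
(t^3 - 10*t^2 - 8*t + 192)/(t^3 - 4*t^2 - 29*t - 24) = (t^2 - 2*t - 24)/(t^2 + 4*t + 3)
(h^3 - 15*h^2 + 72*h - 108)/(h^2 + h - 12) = (h^2 - 12*h + 36)/(h + 4)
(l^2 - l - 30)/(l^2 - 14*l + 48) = (l + 5)/(l - 8)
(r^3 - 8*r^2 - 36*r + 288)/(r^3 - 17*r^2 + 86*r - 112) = (r^2 - 36)/(r^2 - 9*r + 14)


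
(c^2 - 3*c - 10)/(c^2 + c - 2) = (c - 5)/(c - 1)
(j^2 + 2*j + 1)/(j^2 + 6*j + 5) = (j + 1)/(j + 5)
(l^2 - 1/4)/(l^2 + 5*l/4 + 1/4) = (4*l^2 - 1)/(4*l^2 + 5*l + 1)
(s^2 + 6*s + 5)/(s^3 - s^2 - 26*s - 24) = (s + 5)/(s^2 - 2*s - 24)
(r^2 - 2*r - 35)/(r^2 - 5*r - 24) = (-r^2 + 2*r + 35)/(-r^2 + 5*r + 24)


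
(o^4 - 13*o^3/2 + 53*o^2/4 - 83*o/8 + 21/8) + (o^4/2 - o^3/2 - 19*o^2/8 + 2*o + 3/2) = 3*o^4/2 - 7*o^3 + 87*o^2/8 - 67*o/8 + 33/8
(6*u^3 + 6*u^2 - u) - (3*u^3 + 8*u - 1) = 3*u^3 + 6*u^2 - 9*u + 1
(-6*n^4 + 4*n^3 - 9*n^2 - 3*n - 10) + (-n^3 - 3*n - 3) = -6*n^4 + 3*n^3 - 9*n^2 - 6*n - 13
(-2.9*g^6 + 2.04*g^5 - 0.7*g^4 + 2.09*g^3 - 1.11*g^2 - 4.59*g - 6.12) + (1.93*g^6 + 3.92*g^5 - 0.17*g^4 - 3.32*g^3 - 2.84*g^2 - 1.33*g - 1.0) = -0.97*g^6 + 5.96*g^5 - 0.87*g^4 - 1.23*g^3 - 3.95*g^2 - 5.92*g - 7.12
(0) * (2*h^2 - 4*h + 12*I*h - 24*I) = 0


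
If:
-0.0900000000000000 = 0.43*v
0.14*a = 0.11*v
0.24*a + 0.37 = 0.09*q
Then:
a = -0.16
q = 3.67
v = -0.21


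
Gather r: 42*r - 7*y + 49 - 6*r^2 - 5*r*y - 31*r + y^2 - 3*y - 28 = -6*r^2 + r*(11 - 5*y) + y^2 - 10*y + 21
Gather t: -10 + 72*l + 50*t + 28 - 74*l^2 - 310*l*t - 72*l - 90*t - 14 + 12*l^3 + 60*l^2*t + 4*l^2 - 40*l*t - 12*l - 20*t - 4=12*l^3 - 70*l^2 - 12*l + t*(60*l^2 - 350*l - 60)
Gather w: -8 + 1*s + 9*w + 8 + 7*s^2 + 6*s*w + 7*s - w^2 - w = 7*s^2 + 8*s - w^2 + w*(6*s + 8)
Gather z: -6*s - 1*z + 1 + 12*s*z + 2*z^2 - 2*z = -6*s + 2*z^2 + z*(12*s - 3) + 1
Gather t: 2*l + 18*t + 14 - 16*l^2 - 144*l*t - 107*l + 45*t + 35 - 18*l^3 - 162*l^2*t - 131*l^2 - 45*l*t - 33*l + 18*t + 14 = -18*l^3 - 147*l^2 - 138*l + t*(-162*l^2 - 189*l + 81) + 63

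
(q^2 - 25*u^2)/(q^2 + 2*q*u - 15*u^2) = (q - 5*u)/(q - 3*u)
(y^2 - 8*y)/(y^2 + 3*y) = (y - 8)/(y + 3)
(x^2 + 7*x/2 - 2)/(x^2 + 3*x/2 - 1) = (x + 4)/(x + 2)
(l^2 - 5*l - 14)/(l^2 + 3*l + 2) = (l - 7)/(l + 1)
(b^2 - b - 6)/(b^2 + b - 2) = (b - 3)/(b - 1)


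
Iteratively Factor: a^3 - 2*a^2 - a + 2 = (a - 2)*(a^2 - 1) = (a - 2)*(a - 1)*(a + 1)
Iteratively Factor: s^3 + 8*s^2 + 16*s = (s + 4)*(s^2 + 4*s) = s*(s + 4)*(s + 4)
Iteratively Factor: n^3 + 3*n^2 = (n + 3)*(n^2) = n*(n + 3)*(n)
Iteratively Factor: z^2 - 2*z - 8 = (z + 2)*(z - 4)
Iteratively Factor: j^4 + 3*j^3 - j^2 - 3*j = (j - 1)*(j^3 + 4*j^2 + 3*j) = j*(j - 1)*(j^2 + 4*j + 3) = j*(j - 1)*(j + 1)*(j + 3)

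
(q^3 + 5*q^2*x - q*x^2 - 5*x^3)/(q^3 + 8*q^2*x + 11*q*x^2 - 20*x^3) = (q + x)/(q + 4*x)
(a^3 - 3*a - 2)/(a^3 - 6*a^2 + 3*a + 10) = (a + 1)/(a - 5)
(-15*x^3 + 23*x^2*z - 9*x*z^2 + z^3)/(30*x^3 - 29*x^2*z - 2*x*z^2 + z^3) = (-15*x^2 + 8*x*z - z^2)/(30*x^2 + x*z - z^2)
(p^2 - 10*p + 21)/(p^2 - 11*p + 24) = (p - 7)/(p - 8)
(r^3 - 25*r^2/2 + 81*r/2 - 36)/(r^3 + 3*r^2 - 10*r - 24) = (r^2 - 19*r/2 + 12)/(r^2 + 6*r + 8)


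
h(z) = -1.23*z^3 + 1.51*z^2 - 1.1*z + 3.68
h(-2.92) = 50.39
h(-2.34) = 30.28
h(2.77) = -13.92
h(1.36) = 1.88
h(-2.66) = 40.44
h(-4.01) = 111.68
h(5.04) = -120.98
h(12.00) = -1917.52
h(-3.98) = 109.52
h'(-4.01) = -72.55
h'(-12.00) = -568.70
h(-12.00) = 2359.76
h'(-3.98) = -71.57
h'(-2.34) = -28.37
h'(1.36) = -3.82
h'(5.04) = -79.61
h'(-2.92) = -41.38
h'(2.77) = -21.05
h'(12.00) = -496.22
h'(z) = -3.69*z^2 + 3.02*z - 1.1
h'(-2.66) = -35.24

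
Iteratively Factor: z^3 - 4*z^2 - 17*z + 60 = (z - 5)*(z^2 + z - 12) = (z - 5)*(z + 4)*(z - 3)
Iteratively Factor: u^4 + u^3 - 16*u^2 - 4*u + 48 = (u + 4)*(u^3 - 3*u^2 - 4*u + 12) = (u + 2)*(u + 4)*(u^2 - 5*u + 6) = (u - 2)*(u + 2)*(u + 4)*(u - 3)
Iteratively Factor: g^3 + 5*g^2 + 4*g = (g + 4)*(g^2 + g) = (g + 1)*(g + 4)*(g)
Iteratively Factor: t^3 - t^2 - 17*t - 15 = (t + 1)*(t^2 - 2*t - 15) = (t + 1)*(t + 3)*(t - 5)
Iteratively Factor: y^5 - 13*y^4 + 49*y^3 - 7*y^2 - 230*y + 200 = (y - 4)*(y^4 - 9*y^3 + 13*y^2 + 45*y - 50) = (y - 5)*(y - 4)*(y^3 - 4*y^2 - 7*y + 10) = (y - 5)*(y - 4)*(y - 1)*(y^2 - 3*y - 10) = (y - 5)^2*(y - 4)*(y - 1)*(y + 2)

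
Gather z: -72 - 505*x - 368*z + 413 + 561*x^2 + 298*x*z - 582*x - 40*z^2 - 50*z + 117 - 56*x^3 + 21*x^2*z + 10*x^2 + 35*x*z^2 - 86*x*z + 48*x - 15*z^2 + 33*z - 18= -56*x^3 + 571*x^2 - 1039*x + z^2*(35*x - 55) + z*(21*x^2 + 212*x - 385) + 440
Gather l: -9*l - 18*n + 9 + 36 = -9*l - 18*n + 45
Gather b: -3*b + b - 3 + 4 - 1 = -2*b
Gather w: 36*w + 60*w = 96*w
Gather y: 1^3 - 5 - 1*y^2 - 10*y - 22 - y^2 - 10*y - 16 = -2*y^2 - 20*y - 42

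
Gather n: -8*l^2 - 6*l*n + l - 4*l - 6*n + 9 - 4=-8*l^2 - 3*l + n*(-6*l - 6) + 5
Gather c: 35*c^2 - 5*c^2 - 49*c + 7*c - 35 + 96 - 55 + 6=30*c^2 - 42*c + 12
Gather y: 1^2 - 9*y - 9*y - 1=-18*y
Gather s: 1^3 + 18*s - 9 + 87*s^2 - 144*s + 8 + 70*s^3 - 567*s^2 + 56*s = 70*s^3 - 480*s^2 - 70*s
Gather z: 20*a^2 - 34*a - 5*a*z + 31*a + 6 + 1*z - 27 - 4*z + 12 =20*a^2 - 3*a + z*(-5*a - 3) - 9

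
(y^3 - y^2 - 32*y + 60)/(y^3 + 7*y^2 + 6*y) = (y^2 - 7*y + 10)/(y*(y + 1))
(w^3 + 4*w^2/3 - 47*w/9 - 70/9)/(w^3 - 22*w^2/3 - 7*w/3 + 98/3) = (w + 5/3)/(w - 7)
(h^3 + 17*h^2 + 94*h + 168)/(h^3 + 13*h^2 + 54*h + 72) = (h + 7)/(h + 3)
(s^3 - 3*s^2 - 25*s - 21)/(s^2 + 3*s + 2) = (s^2 - 4*s - 21)/(s + 2)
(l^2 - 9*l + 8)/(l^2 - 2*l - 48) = (l - 1)/(l + 6)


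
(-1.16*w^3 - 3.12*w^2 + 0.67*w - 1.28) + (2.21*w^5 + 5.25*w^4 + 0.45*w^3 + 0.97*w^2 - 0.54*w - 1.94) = 2.21*w^5 + 5.25*w^4 - 0.71*w^3 - 2.15*w^2 + 0.13*w - 3.22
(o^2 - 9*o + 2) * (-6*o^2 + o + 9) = -6*o^4 + 55*o^3 - 12*o^2 - 79*o + 18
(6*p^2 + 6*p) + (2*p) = 6*p^2 + 8*p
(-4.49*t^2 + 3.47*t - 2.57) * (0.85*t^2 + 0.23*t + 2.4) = -3.8165*t^4 + 1.9168*t^3 - 12.1624*t^2 + 7.7369*t - 6.168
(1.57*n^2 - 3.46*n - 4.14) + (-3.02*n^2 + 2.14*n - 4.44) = -1.45*n^2 - 1.32*n - 8.58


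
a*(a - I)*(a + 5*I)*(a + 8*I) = a^4 + 12*I*a^3 - 27*a^2 + 40*I*a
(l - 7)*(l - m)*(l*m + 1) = l^3*m - l^2*m^2 - 7*l^2*m + l^2 + 7*l*m^2 - l*m - 7*l + 7*m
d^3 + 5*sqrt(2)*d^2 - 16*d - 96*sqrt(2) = (d - 3*sqrt(2))*(d + 4*sqrt(2))^2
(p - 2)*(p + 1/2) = p^2 - 3*p/2 - 1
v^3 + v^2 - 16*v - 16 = (v - 4)*(v + 1)*(v + 4)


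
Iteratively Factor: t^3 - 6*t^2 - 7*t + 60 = (t - 5)*(t^2 - t - 12) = (t - 5)*(t - 4)*(t + 3)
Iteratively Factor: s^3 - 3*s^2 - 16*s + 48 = (s - 3)*(s^2 - 16) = (s - 3)*(s + 4)*(s - 4)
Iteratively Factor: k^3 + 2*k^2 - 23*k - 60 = (k - 5)*(k^2 + 7*k + 12) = (k - 5)*(k + 3)*(k + 4)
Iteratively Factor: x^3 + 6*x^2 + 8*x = (x + 2)*(x^2 + 4*x) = (x + 2)*(x + 4)*(x)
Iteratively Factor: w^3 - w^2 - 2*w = (w)*(w^2 - w - 2) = w*(w - 2)*(w + 1)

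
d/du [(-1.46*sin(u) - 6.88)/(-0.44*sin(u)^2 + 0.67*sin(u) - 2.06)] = (-0.6424*sin(u)^2 - 6.0544*sin(u) + 7.6172)*cos(u)/(0.1936*sin(u)^4 - 0.5896*sin(u)^3 + 2.2617*sin(u)^2 - 2.7604*sin(u) + 4.2436)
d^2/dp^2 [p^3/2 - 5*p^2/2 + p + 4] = 3*p - 5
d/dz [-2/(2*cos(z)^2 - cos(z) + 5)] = 2*(1 - 4*cos(z))*sin(z)/(-cos(z) + cos(2*z) + 6)^2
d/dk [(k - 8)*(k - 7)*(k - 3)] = 3*k^2 - 36*k + 101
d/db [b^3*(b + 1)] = b^2*(4*b + 3)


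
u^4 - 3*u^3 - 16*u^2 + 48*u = u*(u - 4)*(u - 3)*(u + 4)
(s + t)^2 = s^2 + 2*s*t + t^2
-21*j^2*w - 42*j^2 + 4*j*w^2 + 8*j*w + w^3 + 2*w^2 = (-3*j + w)*(7*j + w)*(w + 2)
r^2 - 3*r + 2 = (r - 2)*(r - 1)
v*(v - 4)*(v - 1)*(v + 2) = v^4 - 3*v^3 - 6*v^2 + 8*v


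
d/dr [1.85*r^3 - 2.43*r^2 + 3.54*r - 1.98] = 5.55*r^2 - 4.86*r + 3.54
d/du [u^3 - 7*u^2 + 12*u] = 3*u^2 - 14*u + 12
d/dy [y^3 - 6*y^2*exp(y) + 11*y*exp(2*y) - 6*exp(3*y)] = -6*y^2*exp(y) + 3*y^2 + 22*y*exp(2*y) - 12*y*exp(y) - 18*exp(3*y) + 11*exp(2*y)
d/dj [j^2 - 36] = 2*j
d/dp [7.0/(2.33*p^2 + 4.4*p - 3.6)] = (-32.62*p - 30.8)/(2.33*p^2 + 4.4*p - 3.6)^2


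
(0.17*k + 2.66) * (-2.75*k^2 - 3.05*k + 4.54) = -0.4675*k^3 - 7.8335*k^2 - 7.3412*k + 12.0764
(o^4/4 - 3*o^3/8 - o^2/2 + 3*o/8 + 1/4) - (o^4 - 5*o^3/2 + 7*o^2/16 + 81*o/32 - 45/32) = -3*o^4/4 + 17*o^3/8 - 15*o^2/16 - 69*o/32 + 53/32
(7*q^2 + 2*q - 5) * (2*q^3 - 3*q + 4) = 14*q^5 + 4*q^4 - 31*q^3 + 22*q^2 + 23*q - 20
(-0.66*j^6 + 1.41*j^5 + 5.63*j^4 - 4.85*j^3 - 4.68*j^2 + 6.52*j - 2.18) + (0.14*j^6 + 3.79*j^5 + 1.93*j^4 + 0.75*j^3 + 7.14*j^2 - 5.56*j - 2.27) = -0.52*j^6 + 5.2*j^5 + 7.56*j^4 - 4.1*j^3 + 2.46*j^2 + 0.96*j - 4.45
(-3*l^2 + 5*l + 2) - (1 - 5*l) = -3*l^2 + 10*l + 1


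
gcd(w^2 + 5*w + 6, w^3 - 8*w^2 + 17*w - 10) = 1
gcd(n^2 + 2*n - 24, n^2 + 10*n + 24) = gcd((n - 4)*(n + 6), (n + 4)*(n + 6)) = n + 6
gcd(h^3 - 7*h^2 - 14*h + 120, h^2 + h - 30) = h - 5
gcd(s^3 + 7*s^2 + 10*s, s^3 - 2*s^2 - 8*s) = s^2 + 2*s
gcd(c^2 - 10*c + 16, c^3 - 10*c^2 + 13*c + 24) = c - 8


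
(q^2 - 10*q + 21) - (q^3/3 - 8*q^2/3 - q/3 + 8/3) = -q^3/3 + 11*q^2/3 - 29*q/3 + 55/3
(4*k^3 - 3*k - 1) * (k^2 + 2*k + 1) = 4*k^5 + 8*k^4 + k^3 - 7*k^2 - 5*k - 1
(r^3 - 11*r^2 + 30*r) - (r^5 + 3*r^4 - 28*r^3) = -r^5 - 3*r^4 + 29*r^3 - 11*r^2 + 30*r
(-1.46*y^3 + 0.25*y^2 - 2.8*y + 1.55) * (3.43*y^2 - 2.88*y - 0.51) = -5.0078*y^5 + 5.0623*y^4 - 9.5794*y^3 + 13.253*y^2 - 3.036*y - 0.7905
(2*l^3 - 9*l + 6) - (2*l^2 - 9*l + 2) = 2*l^3 - 2*l^2 + 4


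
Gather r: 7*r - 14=7*r - 14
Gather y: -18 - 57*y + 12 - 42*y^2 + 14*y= -42*y^2 - 43*y - 6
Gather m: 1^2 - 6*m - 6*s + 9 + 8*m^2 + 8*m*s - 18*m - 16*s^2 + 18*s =8*m^2 + m*(8*s - 24) - 16*s^2 + 12*s + 10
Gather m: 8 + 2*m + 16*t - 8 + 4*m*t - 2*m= 4*m*t + 16*t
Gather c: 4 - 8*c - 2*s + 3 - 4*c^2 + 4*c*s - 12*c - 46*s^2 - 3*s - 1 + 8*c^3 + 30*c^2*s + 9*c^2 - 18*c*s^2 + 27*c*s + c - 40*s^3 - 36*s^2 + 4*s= 8*c^3 + c^2*(30*s + 5) + c*(-18*s^2 + 31*s - 19) - 40*s^3 - 82*s^2 - s + 6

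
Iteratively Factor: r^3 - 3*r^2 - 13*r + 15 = (r - 5)*(r^2 + 2*r - 3) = (r - 5)*(r + 3)*(r - 1)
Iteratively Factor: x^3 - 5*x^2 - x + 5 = (x - 1)*(x^2 - 4*x - 5) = (x - 1)*(x + 1)*(x - 5)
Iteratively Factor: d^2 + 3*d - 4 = (d - 1)*(d + 4)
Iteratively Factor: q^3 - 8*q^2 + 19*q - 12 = (q - 1)*(q^2 - 7*q + 12) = (q - 4)*(q - 1)*(q - 3)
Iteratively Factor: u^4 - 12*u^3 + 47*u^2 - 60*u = (u - 3)*(u^3 - 9*u^2 + 20*u) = (u - 5)*(u - 3)*(u^2 - 4*u) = (u - 5)*(u - 4)*(u - 3)*(u)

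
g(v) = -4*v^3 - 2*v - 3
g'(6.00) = -434.00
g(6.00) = -879.00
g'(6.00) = -434.00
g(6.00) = -879.00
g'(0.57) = -5.90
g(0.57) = -4.88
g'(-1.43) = -26.54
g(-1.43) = 11.56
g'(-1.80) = -40.88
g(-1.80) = 23.93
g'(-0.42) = -4.12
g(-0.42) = -1.86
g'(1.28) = -21.66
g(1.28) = -13.95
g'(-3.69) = -165.39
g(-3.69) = 205.35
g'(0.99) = -13.76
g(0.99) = -8.86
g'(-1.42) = -26.20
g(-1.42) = 11.29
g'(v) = -12*v^2 - 2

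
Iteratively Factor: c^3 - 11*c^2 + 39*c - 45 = (c - 3)*(c^2 - 8*c + 15) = (c - 3)^2*(c - 5)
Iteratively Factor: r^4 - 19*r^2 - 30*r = (r)*(r^3 - 19*r - 30) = r*(r - 5)*(r^2 + 5*r + 6) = r*(r - 5)*(r + 2)*(r + 3)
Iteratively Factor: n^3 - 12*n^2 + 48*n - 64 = (n - 4)*(n^2 - 8*n + 16) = (n - 4)^2*(n - 4)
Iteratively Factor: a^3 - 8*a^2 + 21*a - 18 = (a - 3)*(a^2 - 5*a + 6) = (a - 3)^2*(a - 2)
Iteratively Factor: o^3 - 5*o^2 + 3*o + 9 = (o - 3)*(o^2 - 2*o - 3) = (o - 3)^2*(o + 1)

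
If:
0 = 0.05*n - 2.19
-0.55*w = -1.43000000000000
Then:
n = 43.80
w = 2.60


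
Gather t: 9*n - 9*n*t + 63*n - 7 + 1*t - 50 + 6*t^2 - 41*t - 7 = 72*n + 6*t^2 + t*(-9*n - 40) - 64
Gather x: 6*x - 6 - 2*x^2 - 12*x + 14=-2*x^2 - 6*x + 8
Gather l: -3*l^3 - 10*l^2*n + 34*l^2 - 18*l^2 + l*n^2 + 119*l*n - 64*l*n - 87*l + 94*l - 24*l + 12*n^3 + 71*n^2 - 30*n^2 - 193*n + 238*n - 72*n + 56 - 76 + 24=-3*l^3 + l^2*(16 - 10*n) + l*(n^2 + 55*n - 17) + 12*n^3 + 41*n^2 - 27*n + 4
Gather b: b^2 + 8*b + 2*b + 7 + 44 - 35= b^2 + 10*b + 16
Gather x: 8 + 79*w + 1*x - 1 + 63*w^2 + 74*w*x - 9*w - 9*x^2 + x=63*w^2 + 70*w - 9*x^2 + x*(74*w + 2) + 7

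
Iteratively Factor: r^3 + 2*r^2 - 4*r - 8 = (r - 2)*(r^2 + 4*r + 4) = (r - 2)*(r + 2)*(r + 2)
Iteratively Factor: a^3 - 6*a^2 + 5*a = (a)*(a^2 - 6*a + 5) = a*(a - 5)*(a - 1)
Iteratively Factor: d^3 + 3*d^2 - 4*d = (d)*(d^2 + 3*d - 4) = d*(d - 1)*(d + 4)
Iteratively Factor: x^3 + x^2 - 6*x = (x)*(x^2 + x - 6) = x*(x + 3)*(x - 2)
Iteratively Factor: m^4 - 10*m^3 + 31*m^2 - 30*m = (m - 3)*(m^3 - 7*m^2 + 10*m) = m*(m - 3)*(m^2 - 7*m + 10) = m*(m - 5)*(m - 3)*(m - 2)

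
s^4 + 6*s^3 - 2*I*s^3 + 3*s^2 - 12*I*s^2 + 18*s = s*(s + 6)*(s - 3*I)*(s + I)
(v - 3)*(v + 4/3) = v^2 - 5*v/3 - 4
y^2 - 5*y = y*(y - 5)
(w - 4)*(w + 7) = w^2 + 3*w - 28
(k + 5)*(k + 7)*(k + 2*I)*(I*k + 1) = I*k^4 - k^3 + 12*I*k^3 - 12*k^2 + 37*I*k^2 - 35*k + 24*I*k + 70*I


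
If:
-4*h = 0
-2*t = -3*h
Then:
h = 0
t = 0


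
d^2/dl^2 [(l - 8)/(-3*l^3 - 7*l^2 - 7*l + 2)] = 2*(-(l - 8)*(9*l^2 + 14*l + 7)^2 + (9*l^2 + 14*l + (l - 8)*(9*l + 7) + 7)*(3*l^3 + 7*l^2 + 7*l - 2))/(3*l^3 + 7*l^2 + 7*l - 2)^3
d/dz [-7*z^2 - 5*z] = -14*z - 5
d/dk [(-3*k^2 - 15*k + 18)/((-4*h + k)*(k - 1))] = 6*(2*h + 3)/(16*h^2 - 8*h*k + k^2)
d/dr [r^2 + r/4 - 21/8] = 2*r + 1/4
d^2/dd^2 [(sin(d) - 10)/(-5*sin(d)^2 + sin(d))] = 5*(5*sin(d)^2 - 199*sin(d) + 20 + 298/sin(d) - 60/sin(d)^2 + 4/sin(d)^3)/(5*sin(d) - 1)^3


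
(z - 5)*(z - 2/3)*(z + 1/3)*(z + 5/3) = z^4 - 11*z^3/3 - 67*z^2/9 + 95*z/27 + 50/27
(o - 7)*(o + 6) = o^2 - o - 42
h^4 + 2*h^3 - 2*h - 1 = (h - 1)*(h + 1)^3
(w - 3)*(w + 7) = w^2 + 4*w - 21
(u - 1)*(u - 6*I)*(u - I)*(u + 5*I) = u^4 - u^3 - 2*I*u^3 + 29*u^2 + 2*I*u^2 - 29*u - 30*I*u + 30*I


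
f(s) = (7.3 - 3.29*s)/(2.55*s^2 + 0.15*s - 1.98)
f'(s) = (7.3 - 3.29*s)*(-5.1*s - 0.15)/(2.55*s^2 + 0.15*s - 1.98)^2 - 3.29/(2.55*s^2 + 0.15*s - 1.98)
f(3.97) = -0.15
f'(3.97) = -0.01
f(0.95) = 9.00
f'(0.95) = -104.00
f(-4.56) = 0.44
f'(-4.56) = 0.14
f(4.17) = -0.15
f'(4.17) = -0.00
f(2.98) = -0.12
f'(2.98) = -0.07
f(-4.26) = 0.49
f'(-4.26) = 0.17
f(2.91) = -0.11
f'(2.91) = -0.08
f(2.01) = 0.08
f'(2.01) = -0.48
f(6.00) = -0.14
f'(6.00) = 0.01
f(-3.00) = 0.84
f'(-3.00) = 0.46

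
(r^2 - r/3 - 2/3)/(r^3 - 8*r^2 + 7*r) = (r + 2/3)/(r*(r - 7))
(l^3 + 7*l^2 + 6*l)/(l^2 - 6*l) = (l^2 + 7*l + 6)/(l - 6)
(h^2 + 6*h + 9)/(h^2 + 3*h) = (h + 3)/h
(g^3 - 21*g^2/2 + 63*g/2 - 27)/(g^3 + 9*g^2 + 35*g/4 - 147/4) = 2*(g^2 - 9*g + 18)/(2*g^2 + 21*g + 49)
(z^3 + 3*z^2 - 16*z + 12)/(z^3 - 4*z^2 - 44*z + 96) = (z - 1)/(z - 8)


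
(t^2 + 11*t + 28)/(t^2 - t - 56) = (t + 4)/(t - 8)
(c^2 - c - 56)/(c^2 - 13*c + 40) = (c + 7)/(c - 5)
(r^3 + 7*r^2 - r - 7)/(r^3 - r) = (r + 7)/r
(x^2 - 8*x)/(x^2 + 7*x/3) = 3*(x - 8)/(3*x + 7)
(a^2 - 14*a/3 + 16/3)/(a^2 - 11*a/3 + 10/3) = (3*a - 8)/(3*a - 5)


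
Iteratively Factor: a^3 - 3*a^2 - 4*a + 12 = (a + 2)*(a^2 - 5*a + 6) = (a - 3)*(a + 2)*(a - 2)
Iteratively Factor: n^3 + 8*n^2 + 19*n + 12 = (n + 1)*(n^2 + 7*n + 12) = (n + 1)*(n + 4)*(n + 3)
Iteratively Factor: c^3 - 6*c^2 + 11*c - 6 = (c - 3)*(c^2 - 3*c + 2) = (c - 3)*(c - 1)*(c - 2)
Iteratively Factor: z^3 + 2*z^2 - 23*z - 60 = (z + 3)*(z^2 - z - 20) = (z - 5)*(z + 3)*(z + 4)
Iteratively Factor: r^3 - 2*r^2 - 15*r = (r - 5)*(r^2 + 3*r) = (r - 5)*(r + 3)*(r)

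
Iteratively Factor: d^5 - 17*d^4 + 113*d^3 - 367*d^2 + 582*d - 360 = (d - 2)*(d^4 - 15*d^3 + 83*d^2 - 201*d + 180) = (d - 3)*(d - 2)*(d^3 - 12*d^2 + 47*d - 60) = (d - 5)*(d - 3)*(d - 2)*(d^2 - 7*d + 12) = (d - 5)*(d - 3)^2*(d - 2)*(d - 4)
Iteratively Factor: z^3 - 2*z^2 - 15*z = (z)*(z^2 - 2*z - 15) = z*(z - 5)*(z + 3)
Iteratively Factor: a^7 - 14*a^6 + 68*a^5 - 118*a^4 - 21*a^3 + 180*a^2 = (a - 4)*(a^6 - 10*a^5 + 28*a^4 - 6*a^3 - 45*a^2) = (a - 4)*(a - 3)*(a^5 - 7*a^4 + 7*a^3 + 15*a^2) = (a - 4)*(a - 3)*(a + 1)*(a^4 - 8*a^3 + 15*a^2) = a*(a - 4)*(a - 3)*(a + 1)*(a^3 - 8*a^2 + 15*a) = a*(a - 5)*(a - 4)*(a - 3)*(a + 1)*(a^2 - 3*a) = a*(a - 5)*(a - 4)*(a - 3)^2*(a + 1)*(a)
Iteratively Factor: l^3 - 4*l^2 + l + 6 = (l - 3)*(l^2 - l - 2) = (l - 3)*(l - 2)*(l + 1)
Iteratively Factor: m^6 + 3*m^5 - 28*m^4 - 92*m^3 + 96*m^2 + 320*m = (m + 4)*(m^5 - m^4 - 24*m^3 + 4*m^2 + 80*m) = (m - 5)*(m + 4)*(m^4 + 4*m^3 - 4*m^2 - 16*m) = m*(m - 5)*(m + 4)*(m^3 + 4*m^2 - 4*m - 16) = m*(m - 5)*(m - 2)*(m + 4)*(m^2 + 6*m + 8) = m*(m - 5)*(m - 2)*(m + 4)^2*(m + 2)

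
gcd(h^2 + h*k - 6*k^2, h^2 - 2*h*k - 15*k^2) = h + 3*k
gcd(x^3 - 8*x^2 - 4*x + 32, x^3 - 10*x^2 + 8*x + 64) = x^2 - 6*x - 16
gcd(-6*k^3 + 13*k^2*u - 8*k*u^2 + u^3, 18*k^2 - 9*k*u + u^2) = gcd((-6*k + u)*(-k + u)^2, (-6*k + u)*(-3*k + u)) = -6*k + u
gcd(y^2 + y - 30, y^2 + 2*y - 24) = y + 6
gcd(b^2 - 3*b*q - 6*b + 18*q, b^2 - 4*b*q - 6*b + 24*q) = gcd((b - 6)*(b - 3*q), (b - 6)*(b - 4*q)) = b - 6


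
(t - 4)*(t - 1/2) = t^2 - 9*t/2 + 2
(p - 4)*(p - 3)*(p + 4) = p^3 - 3*p^2 - 16*p + 48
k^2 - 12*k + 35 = (k - 7)*(k - 5)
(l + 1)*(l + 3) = l^2 + 4*l + 3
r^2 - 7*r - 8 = (r - 8)*(r + 1)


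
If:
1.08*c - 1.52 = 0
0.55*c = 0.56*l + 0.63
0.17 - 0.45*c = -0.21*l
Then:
No Solution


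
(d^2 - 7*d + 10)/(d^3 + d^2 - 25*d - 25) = (d - 2)/(d^2 + 6*d + 5)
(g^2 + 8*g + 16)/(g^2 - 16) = (g + 4)/(g - 4)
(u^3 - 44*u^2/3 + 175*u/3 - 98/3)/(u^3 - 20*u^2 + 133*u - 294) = (u - 2/3)/(u - 6)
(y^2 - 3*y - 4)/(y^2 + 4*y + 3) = (y - 4)/(y + 3)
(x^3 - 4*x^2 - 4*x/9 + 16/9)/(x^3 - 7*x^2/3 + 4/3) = (3*x^2 - 14*x + 8)/(3*(x^2 - 3*x + 2))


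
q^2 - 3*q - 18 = (q - 6)*(q + 3)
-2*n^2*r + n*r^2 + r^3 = r*(-n + r)*(2*n + r)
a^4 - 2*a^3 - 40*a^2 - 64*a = a*(a - 8)*(a + 2)*(a + 4)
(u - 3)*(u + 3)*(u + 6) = u^3 + 6*u^2 - 9*u - 54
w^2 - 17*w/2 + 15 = (w - 6)*(w - 5/2)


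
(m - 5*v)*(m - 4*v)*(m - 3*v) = m^3 - 12*m^2*v + 47*m*v^2 - 60*v^3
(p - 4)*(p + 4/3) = p^2 - 8*p/3 - 16/3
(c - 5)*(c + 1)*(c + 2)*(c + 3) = c^4 + c^3 - 19*c^2 - 49*c - 30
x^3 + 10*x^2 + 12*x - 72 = (x - 2)*(x + 6)^2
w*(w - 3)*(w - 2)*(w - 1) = w^4 - 6*w^3 + 11*w^2 - 6*w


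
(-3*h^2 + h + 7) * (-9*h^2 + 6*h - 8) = 27*h^4 - 27*h^3 - 33*h^2 + 34*h - 56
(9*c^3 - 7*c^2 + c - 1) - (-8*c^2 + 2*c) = 9*c^3 + c^2 - c - 1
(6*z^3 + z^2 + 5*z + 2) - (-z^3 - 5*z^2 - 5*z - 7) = 7*z^3 + 6*z^2 + 10*z + 9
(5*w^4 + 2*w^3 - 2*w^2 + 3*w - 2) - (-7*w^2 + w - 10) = 5*w^4 + 2*w^3 + 5*w^2 + 2*w + 8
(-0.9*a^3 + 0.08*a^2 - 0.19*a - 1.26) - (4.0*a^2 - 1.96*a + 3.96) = -0.9*a^3 - 3.92*a^2 + 1.77*a - 5.22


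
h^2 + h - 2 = (h - 1)*(h + 2)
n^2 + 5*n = n*(n + 5)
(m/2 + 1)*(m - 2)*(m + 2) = m^3/2 + m^2 - 2*m - 4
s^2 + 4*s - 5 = (s - 1)*(s + 5)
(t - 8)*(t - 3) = t^2 - 11*t + 24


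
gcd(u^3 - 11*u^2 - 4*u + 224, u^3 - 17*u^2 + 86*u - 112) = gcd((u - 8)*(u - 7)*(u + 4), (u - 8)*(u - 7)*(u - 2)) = u^2 - 15*u + 56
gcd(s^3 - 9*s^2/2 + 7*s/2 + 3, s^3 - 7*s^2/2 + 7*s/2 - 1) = s - 2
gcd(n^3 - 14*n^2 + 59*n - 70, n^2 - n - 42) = n - 7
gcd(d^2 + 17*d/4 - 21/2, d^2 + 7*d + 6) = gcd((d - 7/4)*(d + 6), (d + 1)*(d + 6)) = d + 6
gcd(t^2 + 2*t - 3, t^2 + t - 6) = t + 3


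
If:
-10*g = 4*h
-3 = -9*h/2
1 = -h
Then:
No Solution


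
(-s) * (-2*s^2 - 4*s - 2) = 2*s^3 + 4*s^2 + 2*s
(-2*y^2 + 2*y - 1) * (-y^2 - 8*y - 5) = 2*y^4 + 14*y^3 - 5*y^2 - 2*y + 5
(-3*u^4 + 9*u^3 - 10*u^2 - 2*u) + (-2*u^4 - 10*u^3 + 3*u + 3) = -5*u^4 - u^3 - 10*u^2 + u + 3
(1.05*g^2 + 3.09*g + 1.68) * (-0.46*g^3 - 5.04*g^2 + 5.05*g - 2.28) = -0.483*g^5 - 6.7134*g^4 - 11.0439*g^3 + 4.7433*g^2 + 1.4388*g - 3.8304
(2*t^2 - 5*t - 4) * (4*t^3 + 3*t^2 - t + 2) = 8*t^5 - 14*t^4 - 33*t^3 - 3*t^2 - 6*t - 8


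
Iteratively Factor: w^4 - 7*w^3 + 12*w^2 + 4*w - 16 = (w - 2)*(w^3 - 5*w^2 + 2*w + 8) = (w - 2)^2*(w^2 - 3*w - 4) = (w - 2)^2*(w + 1)*(w - 4)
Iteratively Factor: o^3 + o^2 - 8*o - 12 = (o + 2)*(o^2 - o - 6) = (o + 2)^2*(o - 3)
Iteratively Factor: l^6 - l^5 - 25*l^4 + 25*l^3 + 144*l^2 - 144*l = (l)*(l^5 - l^4 - 25*l^3 + 25*l^2 + 144*l - 144) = l*(l - 1)*(l^4 - 25*l^2 + 144) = l*(l - 1)*(l + 3)*(l^3 - 3*l^2 - 16*l + 48) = l*(l - 4)*(l - 1)*(l + 3)*(l^2 + l - 12) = l*(l - 4)*(l - 1)*(l + 3)*(l + 4)*(l - 3)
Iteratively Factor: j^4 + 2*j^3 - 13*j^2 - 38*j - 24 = (j - 4)*(j^3 + 6*j^2 + 11*j + 6) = (j - 4)*(j + 3)*(j^2 + 3*j + 2) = (j - 4)*(j + 1)*(j + 3)*(j + 2)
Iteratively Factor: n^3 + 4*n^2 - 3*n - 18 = (n + 3)*(n^2 + n - 6) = (n + 3)^2*(n - 2)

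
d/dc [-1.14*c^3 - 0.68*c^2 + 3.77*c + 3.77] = -3.42*c^2 - 1.36*c + 3.77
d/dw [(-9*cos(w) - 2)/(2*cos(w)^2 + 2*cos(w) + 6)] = (9*sin(w)^2 - 4*cos(w) + 16)*sin(w)/(2*(cos(w)^2 + cos(w) + 3)^2)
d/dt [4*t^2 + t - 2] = 8*t + 1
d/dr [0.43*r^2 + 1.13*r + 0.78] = 0.86*r + 1.13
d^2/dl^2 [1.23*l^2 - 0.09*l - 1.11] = 2.46000000000000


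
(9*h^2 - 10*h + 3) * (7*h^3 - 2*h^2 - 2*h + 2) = 63*h^5 - 88*h^4 + 23*h^3 + 32*h^2 - 26*h + 6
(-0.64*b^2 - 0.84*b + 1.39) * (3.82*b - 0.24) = -2.4448*b^3 - 3.0552*b^2 + 5.5114*b - 0.3336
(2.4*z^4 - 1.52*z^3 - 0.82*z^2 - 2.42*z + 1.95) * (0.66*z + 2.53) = 1.584*z^5 + 5.0688*z^4 - 4.3868*z^3 - 3.6718*z^2 - 4.8356*z + 4.9335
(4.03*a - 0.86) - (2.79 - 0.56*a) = 4.59*a - 3.65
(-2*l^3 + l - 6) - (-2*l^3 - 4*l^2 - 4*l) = 4*l^2 + 5*l - 6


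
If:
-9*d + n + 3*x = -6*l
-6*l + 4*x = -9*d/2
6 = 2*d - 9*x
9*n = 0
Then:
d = -84/53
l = -99/53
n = 0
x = -54/53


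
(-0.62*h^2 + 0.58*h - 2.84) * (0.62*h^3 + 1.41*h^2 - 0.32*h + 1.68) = -0.3844*h^5 - 0.5146*h^4 - 0.7446*h^3 - 5.2316*h^2 + 1.8832*h - 4.7712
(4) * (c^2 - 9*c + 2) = 4*c^2 - 36*c + 8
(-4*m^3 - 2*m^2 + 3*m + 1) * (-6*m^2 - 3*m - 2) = 24*m^5 + 24*m^4 - 4*m^3 - 11*m^2 - 9*m - 2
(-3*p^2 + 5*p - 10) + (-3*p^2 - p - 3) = -6*p^2 + 4*p - 13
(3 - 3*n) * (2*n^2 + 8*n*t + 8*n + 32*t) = -6*n^3 - 24*n^2*t - 18*n^2 - 72*n*t + 24*n + 96*t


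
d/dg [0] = 0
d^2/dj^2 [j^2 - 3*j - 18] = 2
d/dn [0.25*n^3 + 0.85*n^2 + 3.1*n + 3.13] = 0.75*n^2 + 1.7*n + 3.1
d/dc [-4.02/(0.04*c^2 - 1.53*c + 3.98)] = (0.3216*c - 6.1506)/(0.04*c^2 - 1.53*c + 3.98)^2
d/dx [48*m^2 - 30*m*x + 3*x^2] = -30*m + 6*x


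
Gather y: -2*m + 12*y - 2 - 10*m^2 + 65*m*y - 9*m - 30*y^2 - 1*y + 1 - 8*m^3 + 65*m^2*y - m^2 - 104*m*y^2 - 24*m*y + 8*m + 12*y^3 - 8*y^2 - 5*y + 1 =-8*m^3 - 11*m^2 - 3*m + 12*y^3 + y^2*(-104*m - 38) + y*(65*m^2 + 41*m + 6)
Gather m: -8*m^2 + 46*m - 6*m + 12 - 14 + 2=-8*m^2 + 40*m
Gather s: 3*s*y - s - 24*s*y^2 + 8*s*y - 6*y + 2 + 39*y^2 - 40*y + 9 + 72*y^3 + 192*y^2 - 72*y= s*(-24*y^2 + 11*y - 1) + 72*y^3 + 231*y^2 - 118*y + 11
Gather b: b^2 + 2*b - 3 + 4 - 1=b^2 + 2*b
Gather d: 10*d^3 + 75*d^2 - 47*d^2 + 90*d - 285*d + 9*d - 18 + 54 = 10*d^3 + 28*d^2 - 186*d + 36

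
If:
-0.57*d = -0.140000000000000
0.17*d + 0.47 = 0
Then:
No Solution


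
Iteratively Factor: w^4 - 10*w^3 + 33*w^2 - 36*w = (w - 3)*(w^3 - 7*w^2 + 12*w) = w*(w - 3)*(w^2 - 7*w + 12) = w*(w - 4)*(w - 3)*(w - 3)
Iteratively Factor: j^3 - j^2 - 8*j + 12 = (j + 3)*(j^2 - 4*j + 4) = (j - 2)*(j + 3)*(j - 2)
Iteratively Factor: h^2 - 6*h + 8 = (h - 4)*(h - 2)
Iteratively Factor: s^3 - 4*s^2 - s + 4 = (s + 1)*(s^2 - 5*s + 4) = (s - 1)*(s + 1)*(s - 4)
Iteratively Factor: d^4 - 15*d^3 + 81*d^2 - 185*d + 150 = (d - 5)*(d^3 - 10*d^2 + 31*d - 30) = (d - 5)*(d - 2)*(d^2 - 8*d + 15) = (d - 5)^2*(d - 2)*(d - 3)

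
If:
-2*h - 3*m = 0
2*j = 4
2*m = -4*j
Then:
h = 6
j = 2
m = -4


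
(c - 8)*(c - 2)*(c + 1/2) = c^3 - 19*c^2/2 + 11*c + 8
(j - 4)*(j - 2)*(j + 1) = j^3 - 5*j^2 + 2*j + 8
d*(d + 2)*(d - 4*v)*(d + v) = d^4 - 3*d^3*v + 2*d^3 - 4*d^2*v^2 - 6*d^2*v - 8*d*v^2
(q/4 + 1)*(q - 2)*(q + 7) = q^3/4 + 9*q^2/4 + 3*q/2 - 14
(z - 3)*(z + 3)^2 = z^3 + 3*z^2 - 9*z - 27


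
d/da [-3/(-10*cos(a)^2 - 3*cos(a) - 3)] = 3*(20*cos(a) + 3)*sin(a)/(10*cos(a)^2 + 3*cos(a) + 3)^2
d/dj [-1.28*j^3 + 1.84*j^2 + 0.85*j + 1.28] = -3.84*j^2 + 3.68*j + 0.85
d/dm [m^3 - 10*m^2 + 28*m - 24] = 3*m^2 - 20*m + 28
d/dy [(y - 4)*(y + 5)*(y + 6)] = 3*y^2 + 14*y - 14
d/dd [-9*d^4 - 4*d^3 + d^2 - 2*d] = -36*d^3 - 12*d^2 + 2*d - 2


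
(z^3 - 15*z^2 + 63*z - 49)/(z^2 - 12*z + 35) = (z^2 - 8*z + 7)/(z - 5)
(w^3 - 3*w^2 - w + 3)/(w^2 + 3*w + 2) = (w^2 - 4*w + 3)/(w + 2)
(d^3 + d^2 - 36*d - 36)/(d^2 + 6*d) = d - 5 - 6/d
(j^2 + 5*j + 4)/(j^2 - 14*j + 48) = (j^2 + 5*j + 4)/(j^2 - 14*j + 48)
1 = 1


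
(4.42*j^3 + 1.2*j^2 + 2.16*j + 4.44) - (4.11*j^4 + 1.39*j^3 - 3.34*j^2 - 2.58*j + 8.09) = -4.11*j^4 + 3.03*j^3 + 4.54*j^2 + 4.74*j - 3.65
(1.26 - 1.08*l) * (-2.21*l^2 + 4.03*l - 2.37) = 2.3868*l^3 - 7.137*l^2 + 7.6374*l - 2.9862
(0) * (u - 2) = 0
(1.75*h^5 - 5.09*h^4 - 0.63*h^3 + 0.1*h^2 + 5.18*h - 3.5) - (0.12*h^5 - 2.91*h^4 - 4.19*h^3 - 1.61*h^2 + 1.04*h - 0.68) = 1.63*h^5 - 2.18*h^4 + 3.56*h^3 + 1.71*h^2 + 4.14*h - 2.82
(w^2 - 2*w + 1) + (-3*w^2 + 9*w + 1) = -2*w^2 + 7*w + 2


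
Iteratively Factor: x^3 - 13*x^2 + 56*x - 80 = (x - 4)*(x^2 - 9*x + 20) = (x - 5)*(x - 4)*(x - 4)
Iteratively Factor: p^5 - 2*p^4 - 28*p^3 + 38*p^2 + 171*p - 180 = (p - 5)*(p^4 + 3*p^3 - 13*p^2 - 27*p + 36) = (p - 5)*(p - 3)*(p^3 + 6*p^2 + 5*p - 12) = (p - 5)*(p - 3)*(p + 4)*(p^2 + 2*p - 3) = (p - 5)*(p - 3)*(p - 1)*(p + 4)*(p + 3)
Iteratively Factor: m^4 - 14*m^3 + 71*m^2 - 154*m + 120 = (m - 5)*(m^3 - 9*m^2 + 26*m - 24) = (m - 5)*(m - 4)*(m^2 - 5*m + 6) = (m - 5)*(m - 4)*(m - 2)*(m - 3)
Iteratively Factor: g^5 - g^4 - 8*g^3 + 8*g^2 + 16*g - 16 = (g - 1)*(g^4 - 8*g^2 + 16) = (g - 1)*(g + 2)*(g^3 - 2*g^2 - 4*g + 8) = (g - 2)*(g - 1)*(g + 2)*(g^2 - 4) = (g - 2)^2*(g - 1)*(g + 2)*(g + 2)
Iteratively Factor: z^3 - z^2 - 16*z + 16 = (z - 4)*(z^2 + 3*z - 4) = (z - 4)*(z - 1)*(z + 4)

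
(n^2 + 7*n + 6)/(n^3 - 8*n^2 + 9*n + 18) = (n + 6)/(n^2 - 9*n + 18)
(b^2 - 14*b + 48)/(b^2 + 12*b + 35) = (b^2 - 14*b + 48)/(b^2 + 12*b + 35)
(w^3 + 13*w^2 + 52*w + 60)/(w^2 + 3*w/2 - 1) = 2*(w^2 + 11*w + 30)/(2*w - 1)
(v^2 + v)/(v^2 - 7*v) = (v + 1)/(v - 7)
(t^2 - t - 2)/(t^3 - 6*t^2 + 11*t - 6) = (t + 1)/(t^2 - 4*t + 3)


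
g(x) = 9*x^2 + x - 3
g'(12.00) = 217.00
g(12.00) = 1305.00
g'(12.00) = 217.00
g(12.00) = 1305.00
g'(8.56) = 155.08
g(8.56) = 665.02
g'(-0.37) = -5.66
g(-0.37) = -2.14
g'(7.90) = 143.20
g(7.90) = 566.59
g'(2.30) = 42.40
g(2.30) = 46.91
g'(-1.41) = -24.38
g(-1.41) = 13.48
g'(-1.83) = -31.94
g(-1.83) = 25.31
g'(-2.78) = -49.04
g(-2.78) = 63.78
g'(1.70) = 31.60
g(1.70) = 24.71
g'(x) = 18*x + 1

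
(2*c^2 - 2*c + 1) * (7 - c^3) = -2*c^5 + 2*c^4 - c^3 + 14*c^2 - 14*c + 7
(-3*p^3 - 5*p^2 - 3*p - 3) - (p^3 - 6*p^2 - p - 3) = -4*p^3 + p^2 - 2*p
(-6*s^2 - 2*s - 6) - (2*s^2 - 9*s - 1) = -8*s^2 + 7*s - 5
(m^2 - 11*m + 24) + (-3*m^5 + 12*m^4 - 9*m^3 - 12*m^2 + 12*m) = -3*m^5 + 12*m^4 - 9*m^3 - 11*m^2 + m + 24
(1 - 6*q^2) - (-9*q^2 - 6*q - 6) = 3*q^2 + 6*q + 7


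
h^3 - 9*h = h*(h - 3)*(h + 3)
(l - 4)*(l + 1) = l^2 - 3*l - 4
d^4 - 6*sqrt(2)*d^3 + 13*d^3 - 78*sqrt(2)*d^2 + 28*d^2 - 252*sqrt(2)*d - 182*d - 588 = (d + 6)*(d + 7)*(d - 7*sqrt(2))*(d + sqrt(2))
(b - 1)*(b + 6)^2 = b^3 + 11*b^2 + 24*b - 36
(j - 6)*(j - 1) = j^2 - 7*j + 6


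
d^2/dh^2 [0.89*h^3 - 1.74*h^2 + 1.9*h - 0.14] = 5.34*h - 3.48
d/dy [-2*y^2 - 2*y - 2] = -4*y - 2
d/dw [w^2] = 2*w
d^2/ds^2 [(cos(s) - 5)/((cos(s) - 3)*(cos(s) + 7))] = (24*(1 - cos(s)^2)^2 - cos(s)^5 - 64*cos(s)^3 + 434*cos(s)^2 - 15*cos(s) - 226)/((cos(s) - 3)^3*(cos(s) + 7)^3)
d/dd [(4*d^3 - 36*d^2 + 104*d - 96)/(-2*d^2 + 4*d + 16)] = 2*(-d^2 - 4*d + 16)/(d^2 + 4*d + 4)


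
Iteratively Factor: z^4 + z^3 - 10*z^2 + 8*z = (z - 2)*(z^3 + 3*z^2 - 4*z) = z*(z - 2)*(z^2 + 3*z - 4) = z*(z - 2)*(z + 4)*(z - 1)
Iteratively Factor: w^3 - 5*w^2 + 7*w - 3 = (w - 1)*(w^2 - 4*w + 3) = (w - 1)^2*(w - 3)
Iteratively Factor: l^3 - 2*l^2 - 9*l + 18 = (l - 2)*(l^2 - 9) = (l - 2)*(l + 3)*(l - 3)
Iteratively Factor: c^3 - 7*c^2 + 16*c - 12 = (c - 2)*(c^2 - 5*c + 6) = (c - 3)*(c - 2)*(c - 2)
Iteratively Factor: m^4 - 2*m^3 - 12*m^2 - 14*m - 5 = (m + 1)*(m^3 - 3*m^2 - 9*m - 5) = (m + 1)^2*(m^2 - 4*m - 5) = (m + 1)^3*(m - 5)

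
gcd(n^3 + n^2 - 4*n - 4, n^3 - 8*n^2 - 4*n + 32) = n^2 - 4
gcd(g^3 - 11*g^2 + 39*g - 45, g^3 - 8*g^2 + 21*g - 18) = g^2 - 6*g + 9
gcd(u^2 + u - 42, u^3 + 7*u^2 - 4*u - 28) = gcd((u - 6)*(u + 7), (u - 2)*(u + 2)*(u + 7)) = u + 7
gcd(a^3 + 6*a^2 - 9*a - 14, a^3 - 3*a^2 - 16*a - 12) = a + 1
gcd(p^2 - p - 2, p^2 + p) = p + 1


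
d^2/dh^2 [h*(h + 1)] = 2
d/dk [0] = 0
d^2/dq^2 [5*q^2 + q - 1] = 10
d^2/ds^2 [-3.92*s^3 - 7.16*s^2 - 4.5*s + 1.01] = -23.52*s - 14.32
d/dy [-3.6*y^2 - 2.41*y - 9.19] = -7.2*y - 2.41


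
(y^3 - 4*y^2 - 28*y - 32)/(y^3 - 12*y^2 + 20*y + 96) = (y + 2)/(y - 6)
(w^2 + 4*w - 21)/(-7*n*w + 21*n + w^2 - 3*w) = (w + 7)/(-7*n + w)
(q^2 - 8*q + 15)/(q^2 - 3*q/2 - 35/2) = 2*(q - 3)/(2*q + 7)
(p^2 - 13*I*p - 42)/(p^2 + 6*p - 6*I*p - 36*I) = (p - 7*I)/(p + 6)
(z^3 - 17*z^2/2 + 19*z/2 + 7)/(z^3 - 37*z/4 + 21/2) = 2*(2*z^2 - 13*z - 7)/(4*z^2 + 8*z - 21)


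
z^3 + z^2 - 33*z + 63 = (z - 3)^2*(z + 7)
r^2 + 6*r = r*(r + 6)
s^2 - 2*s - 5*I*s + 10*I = (s - 2)*(s - 5*I)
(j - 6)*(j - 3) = j^2 - 9*j + 18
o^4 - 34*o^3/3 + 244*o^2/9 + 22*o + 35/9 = (o - 7)*(o - 5)*(o + 1/3)^2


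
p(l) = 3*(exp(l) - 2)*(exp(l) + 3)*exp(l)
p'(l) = 3*(exp(l) - 2)*(exp(l) + 3)*exp(l) + 3*(exp(l) - 2)*exp(2*l) + 3*(exp(l) + 3)*exp(2*l)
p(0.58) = -5.49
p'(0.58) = 38.27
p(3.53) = 122085.57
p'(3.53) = 363991.84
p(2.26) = 2743.22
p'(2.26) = 8299.14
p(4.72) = 4269533.73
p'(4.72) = 12774894.08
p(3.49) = 108361.26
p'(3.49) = 323039.32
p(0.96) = 26.90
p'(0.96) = 154.24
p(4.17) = 824501.75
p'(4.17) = 2463270.75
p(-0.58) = -8.61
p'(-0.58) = -6.62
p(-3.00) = -0.89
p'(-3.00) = -0.88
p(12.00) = 12933774105782388.97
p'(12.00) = 38801242855839949.86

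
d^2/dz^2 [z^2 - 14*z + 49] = 2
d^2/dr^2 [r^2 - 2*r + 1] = 2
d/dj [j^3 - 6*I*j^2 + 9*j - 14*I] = 3*j^2 - 12*I*j + 9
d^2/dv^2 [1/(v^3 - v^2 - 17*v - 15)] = 2*((1 - 3*v)*(-v^3 + v^2 + 17*v + 15) - (-3*v^2 + 2*v + 17)^2)/(-v^3 + v^2 + 17*v + 15)^3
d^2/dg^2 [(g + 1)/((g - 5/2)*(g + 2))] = 4*(4*g^3 + 12*g^2 + 54*g + 11)/(8*g^6 - 12*g^5 - 114*g^4 + 119*g^3 + 570*g^2 - 300*g - 1000)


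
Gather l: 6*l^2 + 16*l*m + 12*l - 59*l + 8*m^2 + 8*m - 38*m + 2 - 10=6*l^2 + l*(16*m - 47) + 8*m^2 - 30*m - 8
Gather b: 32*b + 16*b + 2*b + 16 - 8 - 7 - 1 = 50*b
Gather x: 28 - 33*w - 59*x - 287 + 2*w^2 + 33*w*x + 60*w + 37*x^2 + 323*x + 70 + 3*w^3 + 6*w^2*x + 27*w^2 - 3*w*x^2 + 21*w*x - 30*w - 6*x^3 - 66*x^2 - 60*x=3*w^3 + 29*w^2 - 3*w - 6*x^3 + x^2*(-3*w - 29) + x*(6*w^2 + 54*w + 204) - 189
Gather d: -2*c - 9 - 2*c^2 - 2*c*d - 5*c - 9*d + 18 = -2*c^2 - 7*c + d*(-2*c - 9) + 9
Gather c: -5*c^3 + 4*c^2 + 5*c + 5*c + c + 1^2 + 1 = -5*c^3 + 4*c^2 + 11*c + 2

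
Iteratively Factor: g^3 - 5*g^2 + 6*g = (g - 2)*(g^2 - 3*g) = (g - 3)*(g - 2)*(g)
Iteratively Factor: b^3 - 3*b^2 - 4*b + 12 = (b + 2)*(b^2 - 5*b + 6) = (b - 3)*(b + 2)*(b - 2)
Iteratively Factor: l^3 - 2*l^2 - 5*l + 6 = (l - 1)*(l^2 - l - 6) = (l - 1)*(l + 2)*(l - 3)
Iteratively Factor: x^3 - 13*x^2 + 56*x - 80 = (x - 5)*(x^2 - 8*x + 16) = (x - 5)*(x - 4)*(x - 4)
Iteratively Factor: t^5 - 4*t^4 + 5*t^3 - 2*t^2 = (t)*(t^4 - 4*t^3 + 5*t^2 - 2*t) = t*(t - 2)*(t^3 - 2*t^2 + t) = t^2*(t - 2)*(t^2 - 2*t + 1) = t^2*(t - 2)*(t - 1)*(t - 1)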